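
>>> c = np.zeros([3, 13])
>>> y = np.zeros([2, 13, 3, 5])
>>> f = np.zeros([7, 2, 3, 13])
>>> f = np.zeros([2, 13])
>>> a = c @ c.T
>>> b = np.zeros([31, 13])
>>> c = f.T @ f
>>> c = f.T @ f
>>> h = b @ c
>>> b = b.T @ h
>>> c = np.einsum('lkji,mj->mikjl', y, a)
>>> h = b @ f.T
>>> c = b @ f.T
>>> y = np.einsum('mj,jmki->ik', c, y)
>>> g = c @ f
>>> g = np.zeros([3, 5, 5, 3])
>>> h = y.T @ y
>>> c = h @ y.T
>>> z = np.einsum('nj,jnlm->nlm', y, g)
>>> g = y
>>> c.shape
(3, 5)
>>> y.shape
(5, 3)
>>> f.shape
(2, 13)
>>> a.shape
(3, 3)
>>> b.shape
(13, 13)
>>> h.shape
(3, 3)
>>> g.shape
(5, 3)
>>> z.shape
(5, 5, 3)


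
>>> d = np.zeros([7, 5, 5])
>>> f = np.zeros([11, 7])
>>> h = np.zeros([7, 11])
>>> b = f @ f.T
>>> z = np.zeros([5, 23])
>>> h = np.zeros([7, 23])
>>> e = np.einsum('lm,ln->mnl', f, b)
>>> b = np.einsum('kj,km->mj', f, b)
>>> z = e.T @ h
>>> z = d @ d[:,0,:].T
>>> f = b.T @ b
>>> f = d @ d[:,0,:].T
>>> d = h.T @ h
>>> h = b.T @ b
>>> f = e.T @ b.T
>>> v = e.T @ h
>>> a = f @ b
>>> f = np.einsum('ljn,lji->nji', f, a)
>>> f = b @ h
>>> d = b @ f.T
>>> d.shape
(11, 11)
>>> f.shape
(11, 7)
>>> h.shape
(7, 7)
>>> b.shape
(11, 7)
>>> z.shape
(7, 5, 7)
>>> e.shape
(7, 11, 11)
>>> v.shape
(11, 11, 7)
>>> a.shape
(11, 11, 7)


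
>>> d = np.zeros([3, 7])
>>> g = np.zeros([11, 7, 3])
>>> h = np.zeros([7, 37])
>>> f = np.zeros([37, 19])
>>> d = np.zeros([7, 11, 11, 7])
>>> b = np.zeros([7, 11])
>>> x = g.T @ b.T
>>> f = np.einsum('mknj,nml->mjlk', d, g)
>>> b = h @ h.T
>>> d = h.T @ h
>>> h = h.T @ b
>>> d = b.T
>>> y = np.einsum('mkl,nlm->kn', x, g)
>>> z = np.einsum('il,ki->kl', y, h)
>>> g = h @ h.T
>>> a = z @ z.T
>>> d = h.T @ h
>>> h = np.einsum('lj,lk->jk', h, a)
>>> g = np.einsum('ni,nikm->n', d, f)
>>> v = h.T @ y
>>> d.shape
(7, 7)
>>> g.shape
(7,)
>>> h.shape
(7, 37)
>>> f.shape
(7, 7, 3, 11)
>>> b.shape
(7, 7)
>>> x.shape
(3, 7, 7)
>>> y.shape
(7, 11)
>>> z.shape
(37, 11)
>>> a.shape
(37, 37)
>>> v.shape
(37, 11)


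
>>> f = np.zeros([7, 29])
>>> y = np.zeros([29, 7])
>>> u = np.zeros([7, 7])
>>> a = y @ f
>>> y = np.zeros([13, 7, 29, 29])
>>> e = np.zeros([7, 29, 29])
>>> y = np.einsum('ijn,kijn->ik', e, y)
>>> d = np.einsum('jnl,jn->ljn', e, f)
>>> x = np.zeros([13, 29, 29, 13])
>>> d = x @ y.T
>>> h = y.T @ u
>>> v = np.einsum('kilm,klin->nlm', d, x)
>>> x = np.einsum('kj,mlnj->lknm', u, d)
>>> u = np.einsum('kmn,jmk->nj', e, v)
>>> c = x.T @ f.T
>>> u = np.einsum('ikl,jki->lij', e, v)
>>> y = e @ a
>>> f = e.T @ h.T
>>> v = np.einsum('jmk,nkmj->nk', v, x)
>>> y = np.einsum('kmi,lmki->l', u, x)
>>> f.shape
(29, 29, 13)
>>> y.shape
(29,)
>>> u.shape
(29, 7, 13)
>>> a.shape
(29, 29)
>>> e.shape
(7, 29, 29)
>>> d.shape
(13, 29, 29, 7)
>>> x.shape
(29, 7, 29, 13)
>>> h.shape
(13, 7)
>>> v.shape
(29, 7)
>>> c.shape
(13, 29, 7, 7)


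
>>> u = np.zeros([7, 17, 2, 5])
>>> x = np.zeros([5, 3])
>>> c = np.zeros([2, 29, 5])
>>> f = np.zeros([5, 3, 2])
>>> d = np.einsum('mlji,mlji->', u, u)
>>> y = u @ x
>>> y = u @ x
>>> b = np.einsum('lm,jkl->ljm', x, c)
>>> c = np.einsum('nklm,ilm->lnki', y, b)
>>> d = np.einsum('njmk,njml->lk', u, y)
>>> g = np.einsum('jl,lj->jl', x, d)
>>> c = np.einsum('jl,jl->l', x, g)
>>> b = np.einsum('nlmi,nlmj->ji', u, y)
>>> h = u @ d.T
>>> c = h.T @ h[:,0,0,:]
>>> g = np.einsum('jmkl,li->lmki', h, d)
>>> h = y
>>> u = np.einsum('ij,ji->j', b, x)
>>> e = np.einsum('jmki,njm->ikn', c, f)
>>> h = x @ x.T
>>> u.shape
(5,)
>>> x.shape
(5, 3)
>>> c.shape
(3, 2, 17, 3)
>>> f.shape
(5, 3, 2)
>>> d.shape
(3, 5)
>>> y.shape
(7, 17, 2, 3)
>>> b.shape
(3, 5)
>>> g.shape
(3, 17, 2, 5)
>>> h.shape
(5, 5)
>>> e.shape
(3, 17, 5)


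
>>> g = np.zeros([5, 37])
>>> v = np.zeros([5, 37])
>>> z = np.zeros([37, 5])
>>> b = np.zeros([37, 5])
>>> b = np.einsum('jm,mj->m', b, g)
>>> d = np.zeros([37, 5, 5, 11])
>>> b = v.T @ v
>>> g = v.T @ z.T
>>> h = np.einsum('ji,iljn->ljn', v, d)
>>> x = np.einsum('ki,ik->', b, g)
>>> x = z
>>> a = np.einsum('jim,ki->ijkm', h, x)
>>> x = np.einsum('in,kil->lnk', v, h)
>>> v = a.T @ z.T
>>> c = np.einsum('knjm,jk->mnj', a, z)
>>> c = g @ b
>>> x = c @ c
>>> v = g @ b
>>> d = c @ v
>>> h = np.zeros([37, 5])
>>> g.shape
(37, 37)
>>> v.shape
(37, 37)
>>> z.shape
(37, 5)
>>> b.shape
(37, 37)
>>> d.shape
(37, 37)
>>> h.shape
(37, 5)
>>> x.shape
(37, 37)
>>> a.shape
(5, 5, 37, 11)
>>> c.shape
(37, 37)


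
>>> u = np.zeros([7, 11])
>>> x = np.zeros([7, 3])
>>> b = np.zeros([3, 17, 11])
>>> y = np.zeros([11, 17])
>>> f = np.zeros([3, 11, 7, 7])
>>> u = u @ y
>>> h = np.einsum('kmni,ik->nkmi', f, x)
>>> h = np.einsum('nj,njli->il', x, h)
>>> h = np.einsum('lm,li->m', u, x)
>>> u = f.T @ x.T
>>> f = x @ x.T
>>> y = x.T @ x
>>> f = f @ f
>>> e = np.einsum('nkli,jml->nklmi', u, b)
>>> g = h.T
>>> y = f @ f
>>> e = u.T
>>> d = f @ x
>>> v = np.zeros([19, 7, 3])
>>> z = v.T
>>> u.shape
(7, 7, 11, 7)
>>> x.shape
(7, 3)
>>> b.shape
(3, 17, 11)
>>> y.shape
(7, 7)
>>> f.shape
(7, 7)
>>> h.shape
(17,)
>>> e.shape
(7, 11, 7, 7)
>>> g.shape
(17,)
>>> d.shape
(7, 3)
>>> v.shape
(19, 7, 3)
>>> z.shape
(3, 7, 19)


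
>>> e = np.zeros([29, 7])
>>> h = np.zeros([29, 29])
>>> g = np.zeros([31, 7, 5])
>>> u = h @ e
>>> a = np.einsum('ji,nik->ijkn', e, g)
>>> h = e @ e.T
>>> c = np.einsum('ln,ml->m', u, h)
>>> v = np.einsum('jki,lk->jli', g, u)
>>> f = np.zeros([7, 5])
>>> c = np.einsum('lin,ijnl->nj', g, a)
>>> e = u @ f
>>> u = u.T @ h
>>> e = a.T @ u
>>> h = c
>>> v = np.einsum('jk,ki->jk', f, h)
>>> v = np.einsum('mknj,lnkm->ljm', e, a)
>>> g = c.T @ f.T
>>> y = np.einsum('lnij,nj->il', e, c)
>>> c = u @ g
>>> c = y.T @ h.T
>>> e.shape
(31, 5, 29, 29)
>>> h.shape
(5, 29)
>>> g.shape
(29, 7)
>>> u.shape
(7, 29)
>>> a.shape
(7, 29, 5, 31)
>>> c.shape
(31, 5)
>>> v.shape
(7, 29, 31)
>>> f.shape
(7, 5)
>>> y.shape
(29, 31)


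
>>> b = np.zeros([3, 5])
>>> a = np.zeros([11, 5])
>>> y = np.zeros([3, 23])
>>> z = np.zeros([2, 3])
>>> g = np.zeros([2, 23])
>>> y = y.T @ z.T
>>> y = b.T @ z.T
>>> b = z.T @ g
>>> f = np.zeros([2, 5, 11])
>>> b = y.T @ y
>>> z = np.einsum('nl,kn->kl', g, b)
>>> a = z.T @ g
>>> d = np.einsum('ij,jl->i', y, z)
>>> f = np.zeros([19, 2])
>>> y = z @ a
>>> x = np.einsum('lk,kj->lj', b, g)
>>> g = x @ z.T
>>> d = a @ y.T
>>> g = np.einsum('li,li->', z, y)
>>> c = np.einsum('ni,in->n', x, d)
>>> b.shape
(2, 2)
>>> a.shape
(23, 23)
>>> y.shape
(2, 23)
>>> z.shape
(2, 23)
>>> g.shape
()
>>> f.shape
(19, 2)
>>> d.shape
(23, 2)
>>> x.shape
(2, 23)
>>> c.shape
(2,)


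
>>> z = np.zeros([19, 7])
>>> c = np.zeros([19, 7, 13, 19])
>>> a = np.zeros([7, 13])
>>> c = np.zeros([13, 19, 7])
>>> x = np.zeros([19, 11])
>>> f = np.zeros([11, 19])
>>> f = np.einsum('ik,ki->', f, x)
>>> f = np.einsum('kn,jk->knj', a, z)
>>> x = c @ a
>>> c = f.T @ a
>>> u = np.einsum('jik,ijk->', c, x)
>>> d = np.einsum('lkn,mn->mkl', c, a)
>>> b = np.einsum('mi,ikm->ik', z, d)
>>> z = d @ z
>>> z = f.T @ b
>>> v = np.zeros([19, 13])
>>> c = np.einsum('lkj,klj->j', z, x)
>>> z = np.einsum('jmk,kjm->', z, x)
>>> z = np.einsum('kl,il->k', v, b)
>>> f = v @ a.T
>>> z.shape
(19,)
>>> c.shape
(13,)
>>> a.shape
(7, 13)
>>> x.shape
(13, 19, 13)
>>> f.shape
(19, 7)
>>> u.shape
()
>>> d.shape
(7, 13, 19)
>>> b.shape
(7, 13)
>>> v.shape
(19, 13)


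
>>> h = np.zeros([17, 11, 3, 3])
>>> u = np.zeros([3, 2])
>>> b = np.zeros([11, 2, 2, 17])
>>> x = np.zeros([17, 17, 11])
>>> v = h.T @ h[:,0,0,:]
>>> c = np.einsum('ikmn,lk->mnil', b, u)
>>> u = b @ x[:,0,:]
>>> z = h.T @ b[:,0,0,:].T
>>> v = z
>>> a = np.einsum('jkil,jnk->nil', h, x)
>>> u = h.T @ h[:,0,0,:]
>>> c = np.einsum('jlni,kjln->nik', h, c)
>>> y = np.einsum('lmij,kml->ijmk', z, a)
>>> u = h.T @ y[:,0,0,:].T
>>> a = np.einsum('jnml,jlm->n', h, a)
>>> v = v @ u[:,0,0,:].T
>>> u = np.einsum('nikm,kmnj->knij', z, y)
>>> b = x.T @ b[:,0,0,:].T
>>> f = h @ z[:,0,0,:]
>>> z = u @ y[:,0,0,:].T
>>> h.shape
(17, 11, 3, 3)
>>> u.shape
(11, 3, 3, 17)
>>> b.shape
(11, 17, 11)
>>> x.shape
(17, 17, 11)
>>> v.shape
(3, 3, 11, 3)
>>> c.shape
(3, 3, 2)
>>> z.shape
(11, 3, 3, 11)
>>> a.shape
(11,)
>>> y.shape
(11, 11, 3, 17)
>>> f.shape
(17, 11, 3, 11)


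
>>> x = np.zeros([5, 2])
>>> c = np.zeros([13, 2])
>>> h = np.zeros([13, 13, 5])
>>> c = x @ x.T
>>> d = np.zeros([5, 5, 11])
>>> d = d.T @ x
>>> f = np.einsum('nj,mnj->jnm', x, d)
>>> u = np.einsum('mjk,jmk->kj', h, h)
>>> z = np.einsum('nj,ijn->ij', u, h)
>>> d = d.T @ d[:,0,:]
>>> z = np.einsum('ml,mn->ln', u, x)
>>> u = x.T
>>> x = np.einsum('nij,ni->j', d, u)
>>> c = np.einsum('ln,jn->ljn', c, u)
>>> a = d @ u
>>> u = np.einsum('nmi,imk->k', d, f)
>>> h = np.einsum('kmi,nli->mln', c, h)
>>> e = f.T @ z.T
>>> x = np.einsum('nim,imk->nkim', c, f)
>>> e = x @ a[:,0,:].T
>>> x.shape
(5, 11, 2, 5)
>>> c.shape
(5, 2, 5)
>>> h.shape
(2, 13, 13)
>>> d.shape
(2, 5, 2)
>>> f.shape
(2, 5, 11)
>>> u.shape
(11,)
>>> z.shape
(13, 2)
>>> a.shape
(2, 5, 5)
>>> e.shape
(5, 11, 2, 2)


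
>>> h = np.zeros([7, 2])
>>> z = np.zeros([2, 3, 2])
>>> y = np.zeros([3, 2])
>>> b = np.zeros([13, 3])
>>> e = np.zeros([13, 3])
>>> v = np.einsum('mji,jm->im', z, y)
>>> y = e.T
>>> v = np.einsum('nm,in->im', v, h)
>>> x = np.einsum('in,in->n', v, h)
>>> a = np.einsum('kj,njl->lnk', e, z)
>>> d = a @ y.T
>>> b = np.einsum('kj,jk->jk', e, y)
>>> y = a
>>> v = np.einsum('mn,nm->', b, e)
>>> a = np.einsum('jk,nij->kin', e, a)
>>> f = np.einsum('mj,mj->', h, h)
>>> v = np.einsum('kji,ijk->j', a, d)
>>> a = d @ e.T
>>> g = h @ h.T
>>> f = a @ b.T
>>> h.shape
(7, 2)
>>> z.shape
(2, 3, 2)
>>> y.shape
(2, 2, 13)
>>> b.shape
(3, 13)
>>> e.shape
(13, 3)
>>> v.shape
(2,)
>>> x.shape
(2,)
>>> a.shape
(2, 2, 13)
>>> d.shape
(2, 2, 3)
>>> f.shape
(2, 2, 3)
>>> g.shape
(7, 7)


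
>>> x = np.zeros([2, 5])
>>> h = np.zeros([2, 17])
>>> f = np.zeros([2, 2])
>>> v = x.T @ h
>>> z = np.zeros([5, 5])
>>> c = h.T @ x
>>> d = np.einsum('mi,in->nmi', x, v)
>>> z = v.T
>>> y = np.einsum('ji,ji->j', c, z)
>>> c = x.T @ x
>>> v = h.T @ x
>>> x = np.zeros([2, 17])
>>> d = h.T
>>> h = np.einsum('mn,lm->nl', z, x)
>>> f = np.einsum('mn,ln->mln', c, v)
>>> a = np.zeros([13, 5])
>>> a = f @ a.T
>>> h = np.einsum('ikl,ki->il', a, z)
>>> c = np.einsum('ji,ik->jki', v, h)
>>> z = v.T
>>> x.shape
(2, 17)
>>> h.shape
(5, 13)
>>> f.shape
(5, 17, 5)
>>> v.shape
(17, 5)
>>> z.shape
(5, 17)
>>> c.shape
(17, 13, 5)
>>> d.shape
(17, 2)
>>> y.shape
(17,)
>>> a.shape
(5, 17, 13)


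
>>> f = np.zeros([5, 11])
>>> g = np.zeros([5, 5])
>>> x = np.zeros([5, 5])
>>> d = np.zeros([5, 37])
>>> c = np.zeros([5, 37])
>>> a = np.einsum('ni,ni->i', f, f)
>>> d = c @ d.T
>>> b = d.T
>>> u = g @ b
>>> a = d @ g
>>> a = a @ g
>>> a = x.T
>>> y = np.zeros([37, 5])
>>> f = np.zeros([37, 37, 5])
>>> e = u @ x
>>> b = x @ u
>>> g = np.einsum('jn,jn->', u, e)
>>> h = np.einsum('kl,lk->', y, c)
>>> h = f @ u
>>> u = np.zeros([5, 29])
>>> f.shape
(37, 37, 5)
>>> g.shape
()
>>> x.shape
(5, 5)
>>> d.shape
(5, 5)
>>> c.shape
(5, 37)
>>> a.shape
(5, 5)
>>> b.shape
(5, 5)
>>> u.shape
(5, 29)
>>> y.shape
(37, 5)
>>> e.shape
(5, 5)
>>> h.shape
(37, 37, 5)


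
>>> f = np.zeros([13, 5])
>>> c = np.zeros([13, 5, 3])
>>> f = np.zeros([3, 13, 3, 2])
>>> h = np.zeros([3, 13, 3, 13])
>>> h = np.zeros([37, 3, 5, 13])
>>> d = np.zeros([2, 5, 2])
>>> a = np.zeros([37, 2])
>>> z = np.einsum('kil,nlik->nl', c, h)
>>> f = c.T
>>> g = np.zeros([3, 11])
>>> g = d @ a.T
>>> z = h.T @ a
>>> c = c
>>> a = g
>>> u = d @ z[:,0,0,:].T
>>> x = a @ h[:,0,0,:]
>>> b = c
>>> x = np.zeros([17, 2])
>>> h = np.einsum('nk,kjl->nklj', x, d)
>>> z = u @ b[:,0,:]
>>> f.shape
(3, 5, 13)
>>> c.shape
(13, 5, 3)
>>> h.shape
(17, 2, 2, 5)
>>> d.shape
(2, 5, 2)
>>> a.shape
(2, 5, 37)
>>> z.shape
(2, 5, 3)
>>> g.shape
(2, 5, 37)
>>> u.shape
(2, 5, 13)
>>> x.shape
(17, 2)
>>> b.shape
(13, 5, 3)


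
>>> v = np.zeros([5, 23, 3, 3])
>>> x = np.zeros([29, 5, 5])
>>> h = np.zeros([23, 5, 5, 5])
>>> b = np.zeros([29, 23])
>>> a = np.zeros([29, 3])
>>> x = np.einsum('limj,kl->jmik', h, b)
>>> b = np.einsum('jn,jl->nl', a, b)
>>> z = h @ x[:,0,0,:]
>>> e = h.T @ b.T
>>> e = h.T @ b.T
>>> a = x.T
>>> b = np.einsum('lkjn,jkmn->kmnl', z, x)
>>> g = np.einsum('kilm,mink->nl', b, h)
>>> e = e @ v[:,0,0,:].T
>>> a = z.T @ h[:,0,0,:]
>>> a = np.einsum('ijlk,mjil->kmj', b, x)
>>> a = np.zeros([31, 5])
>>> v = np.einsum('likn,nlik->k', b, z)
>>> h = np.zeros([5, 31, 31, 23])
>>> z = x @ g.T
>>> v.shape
(29,)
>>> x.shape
(5, 5, 5, 29)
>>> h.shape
(5, 31, 31, 23)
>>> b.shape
(5, 5, 29, 23)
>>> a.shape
(31, 5)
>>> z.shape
(5, 5, 5, 5)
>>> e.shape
(5, 5, 5, 5)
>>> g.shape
(5, 29)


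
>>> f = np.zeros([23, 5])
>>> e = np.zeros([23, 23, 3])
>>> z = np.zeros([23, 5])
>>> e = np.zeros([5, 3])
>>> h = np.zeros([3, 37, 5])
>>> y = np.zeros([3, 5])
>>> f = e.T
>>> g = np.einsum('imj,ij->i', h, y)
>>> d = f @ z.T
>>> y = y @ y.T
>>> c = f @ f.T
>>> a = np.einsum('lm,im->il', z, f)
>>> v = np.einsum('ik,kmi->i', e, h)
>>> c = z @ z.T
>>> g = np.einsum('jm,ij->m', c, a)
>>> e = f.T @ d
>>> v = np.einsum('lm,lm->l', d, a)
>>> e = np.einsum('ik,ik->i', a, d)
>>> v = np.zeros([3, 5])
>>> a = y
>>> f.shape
(3, 5)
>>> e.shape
(3,)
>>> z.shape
(23, 5)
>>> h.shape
(3, 37, 5)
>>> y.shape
(3, 3)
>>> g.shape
(23,)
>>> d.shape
(3, 23)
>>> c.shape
(23, 23)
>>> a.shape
(3, 3)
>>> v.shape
(3, 5)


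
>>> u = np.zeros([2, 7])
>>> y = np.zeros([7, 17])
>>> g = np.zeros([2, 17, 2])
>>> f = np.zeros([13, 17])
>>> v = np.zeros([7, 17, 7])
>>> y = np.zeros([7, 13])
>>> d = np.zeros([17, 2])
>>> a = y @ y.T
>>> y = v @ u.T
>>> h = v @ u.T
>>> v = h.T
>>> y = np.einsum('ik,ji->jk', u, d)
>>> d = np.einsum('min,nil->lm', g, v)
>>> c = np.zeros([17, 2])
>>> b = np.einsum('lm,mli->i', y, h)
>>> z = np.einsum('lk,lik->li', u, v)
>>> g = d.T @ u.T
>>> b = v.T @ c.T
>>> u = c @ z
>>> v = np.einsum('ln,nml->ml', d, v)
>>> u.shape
(17, 17)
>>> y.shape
(17, 7)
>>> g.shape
(2, 2)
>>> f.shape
(13, 17)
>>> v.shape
(17, 7)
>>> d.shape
(7, 2)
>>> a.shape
(7, 7)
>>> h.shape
(7, 17, 2)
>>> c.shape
(17, 2)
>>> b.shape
(7, 17, 17)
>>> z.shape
(2, 17)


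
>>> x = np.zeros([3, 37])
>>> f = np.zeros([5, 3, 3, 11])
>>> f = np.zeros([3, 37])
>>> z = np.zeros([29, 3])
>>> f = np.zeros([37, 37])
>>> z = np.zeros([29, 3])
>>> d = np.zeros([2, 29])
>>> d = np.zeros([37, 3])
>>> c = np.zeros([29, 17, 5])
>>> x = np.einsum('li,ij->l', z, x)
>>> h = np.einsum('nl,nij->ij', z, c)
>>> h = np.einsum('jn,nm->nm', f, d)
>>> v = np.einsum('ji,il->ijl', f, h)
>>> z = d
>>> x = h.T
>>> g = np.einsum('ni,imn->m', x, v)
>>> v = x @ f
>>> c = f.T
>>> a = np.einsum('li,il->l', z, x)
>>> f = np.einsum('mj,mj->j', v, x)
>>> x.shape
(3, 37)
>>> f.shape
(37,)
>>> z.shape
(37, 3)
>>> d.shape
(37, 3)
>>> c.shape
(37, 37)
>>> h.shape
(37, 3)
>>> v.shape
(3, 37)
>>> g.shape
(37,)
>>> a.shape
(37,)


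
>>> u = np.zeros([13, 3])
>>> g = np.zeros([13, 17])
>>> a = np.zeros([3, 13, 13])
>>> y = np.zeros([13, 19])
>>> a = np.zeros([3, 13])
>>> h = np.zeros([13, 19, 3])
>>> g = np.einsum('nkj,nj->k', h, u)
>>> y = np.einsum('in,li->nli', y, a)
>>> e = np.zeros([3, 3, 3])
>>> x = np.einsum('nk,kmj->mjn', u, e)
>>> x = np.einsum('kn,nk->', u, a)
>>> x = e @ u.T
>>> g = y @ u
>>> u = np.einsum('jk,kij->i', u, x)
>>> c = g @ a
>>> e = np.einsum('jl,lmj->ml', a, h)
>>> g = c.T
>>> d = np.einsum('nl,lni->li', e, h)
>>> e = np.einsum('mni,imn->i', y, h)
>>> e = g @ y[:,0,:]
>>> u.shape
(3,)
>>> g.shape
(13, 3, 19)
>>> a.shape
(3, 13)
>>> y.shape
(19, 3, 13)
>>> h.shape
(13, 19, 3)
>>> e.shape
(13, 3, 13)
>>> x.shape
(3, 3, 13)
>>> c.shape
(19, 3, 13)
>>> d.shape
(13, 3)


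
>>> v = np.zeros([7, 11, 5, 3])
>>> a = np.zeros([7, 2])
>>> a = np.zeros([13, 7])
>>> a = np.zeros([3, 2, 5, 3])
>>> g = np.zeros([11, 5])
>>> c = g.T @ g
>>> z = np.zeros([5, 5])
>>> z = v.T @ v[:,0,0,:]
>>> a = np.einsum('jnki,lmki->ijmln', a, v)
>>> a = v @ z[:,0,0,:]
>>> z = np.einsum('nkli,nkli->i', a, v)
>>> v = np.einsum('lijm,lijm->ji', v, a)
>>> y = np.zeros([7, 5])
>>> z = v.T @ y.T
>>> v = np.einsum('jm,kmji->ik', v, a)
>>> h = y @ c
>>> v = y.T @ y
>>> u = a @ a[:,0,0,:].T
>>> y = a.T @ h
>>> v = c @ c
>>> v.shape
(5, 5)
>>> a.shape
(7, 11, 5, 3)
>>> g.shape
(11, 5)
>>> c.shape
(5, 5)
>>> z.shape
(11, 7)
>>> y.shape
(3, 5, 11, 5)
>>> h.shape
(7, 5)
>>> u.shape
(7, 11, 5, 7)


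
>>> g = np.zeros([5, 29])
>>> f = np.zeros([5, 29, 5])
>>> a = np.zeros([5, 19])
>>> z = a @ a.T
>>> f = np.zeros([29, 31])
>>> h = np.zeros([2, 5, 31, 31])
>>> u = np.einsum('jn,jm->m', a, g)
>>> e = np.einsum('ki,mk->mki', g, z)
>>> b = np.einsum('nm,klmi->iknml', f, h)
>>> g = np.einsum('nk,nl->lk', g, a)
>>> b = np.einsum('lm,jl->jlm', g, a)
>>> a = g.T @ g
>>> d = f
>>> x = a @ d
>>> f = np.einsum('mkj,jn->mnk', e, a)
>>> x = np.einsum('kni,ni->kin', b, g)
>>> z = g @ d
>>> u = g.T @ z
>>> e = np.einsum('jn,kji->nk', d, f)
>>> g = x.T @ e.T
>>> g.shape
(19, 29, 31)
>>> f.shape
(5, 29, 5)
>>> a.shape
(29, 29)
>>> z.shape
(19, 31)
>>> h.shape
(2, 5, 31, 31)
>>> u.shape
(29, 31)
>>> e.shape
(31, 5)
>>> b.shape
(5, 19, 29)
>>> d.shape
(29, 31)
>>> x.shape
(5, 29, 19)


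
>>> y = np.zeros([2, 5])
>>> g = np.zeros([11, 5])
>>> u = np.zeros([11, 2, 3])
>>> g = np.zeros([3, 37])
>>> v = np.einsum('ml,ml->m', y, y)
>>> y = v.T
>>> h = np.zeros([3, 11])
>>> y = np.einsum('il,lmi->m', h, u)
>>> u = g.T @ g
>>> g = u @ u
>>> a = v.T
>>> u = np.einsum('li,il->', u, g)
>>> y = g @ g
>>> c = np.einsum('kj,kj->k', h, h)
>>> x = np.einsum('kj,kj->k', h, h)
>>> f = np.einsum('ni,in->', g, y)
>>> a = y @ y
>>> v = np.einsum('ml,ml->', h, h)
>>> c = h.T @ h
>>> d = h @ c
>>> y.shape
(37, 37)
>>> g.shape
(37, 37)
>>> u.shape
()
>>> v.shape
()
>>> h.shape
(3, 11)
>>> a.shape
(37, 37)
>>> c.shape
(11, 11)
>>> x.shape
(3,)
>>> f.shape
()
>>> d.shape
(3, 11)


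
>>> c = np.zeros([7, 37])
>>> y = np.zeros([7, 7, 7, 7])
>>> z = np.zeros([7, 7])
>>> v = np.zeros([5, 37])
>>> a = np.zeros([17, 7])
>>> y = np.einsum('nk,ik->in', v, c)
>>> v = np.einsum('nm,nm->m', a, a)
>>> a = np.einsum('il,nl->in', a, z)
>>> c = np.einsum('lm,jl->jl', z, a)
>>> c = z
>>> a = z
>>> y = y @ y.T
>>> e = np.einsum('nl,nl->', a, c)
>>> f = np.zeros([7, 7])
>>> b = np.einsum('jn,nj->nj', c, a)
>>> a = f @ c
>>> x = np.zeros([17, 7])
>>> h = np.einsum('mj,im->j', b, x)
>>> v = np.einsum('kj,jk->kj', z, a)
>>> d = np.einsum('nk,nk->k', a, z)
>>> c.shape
(7, 7)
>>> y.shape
(7, 7)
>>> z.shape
(7, 7)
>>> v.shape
(7, 7)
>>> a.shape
(7, 7)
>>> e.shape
()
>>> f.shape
(7, 7)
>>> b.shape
(7, 7)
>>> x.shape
(17, 7)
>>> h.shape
(7,)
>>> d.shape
(7,)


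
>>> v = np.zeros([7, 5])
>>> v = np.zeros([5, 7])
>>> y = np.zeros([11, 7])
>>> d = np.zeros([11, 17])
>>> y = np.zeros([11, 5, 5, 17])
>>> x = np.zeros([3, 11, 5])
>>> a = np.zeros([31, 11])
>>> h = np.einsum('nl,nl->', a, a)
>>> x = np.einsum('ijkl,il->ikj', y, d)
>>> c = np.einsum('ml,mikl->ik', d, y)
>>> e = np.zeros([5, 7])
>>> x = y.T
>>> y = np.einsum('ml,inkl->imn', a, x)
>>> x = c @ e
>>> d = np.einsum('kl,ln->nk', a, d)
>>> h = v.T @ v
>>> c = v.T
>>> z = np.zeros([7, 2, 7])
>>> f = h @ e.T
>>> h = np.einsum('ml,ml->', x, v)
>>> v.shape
(5, 7)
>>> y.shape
(17, 31, 5)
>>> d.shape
(17, 31)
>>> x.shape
(5, 7)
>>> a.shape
(31, 11)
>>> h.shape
()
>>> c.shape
(7, 5)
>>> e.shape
(5, 7)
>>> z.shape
(7, 2, 7)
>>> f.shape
(7, 5)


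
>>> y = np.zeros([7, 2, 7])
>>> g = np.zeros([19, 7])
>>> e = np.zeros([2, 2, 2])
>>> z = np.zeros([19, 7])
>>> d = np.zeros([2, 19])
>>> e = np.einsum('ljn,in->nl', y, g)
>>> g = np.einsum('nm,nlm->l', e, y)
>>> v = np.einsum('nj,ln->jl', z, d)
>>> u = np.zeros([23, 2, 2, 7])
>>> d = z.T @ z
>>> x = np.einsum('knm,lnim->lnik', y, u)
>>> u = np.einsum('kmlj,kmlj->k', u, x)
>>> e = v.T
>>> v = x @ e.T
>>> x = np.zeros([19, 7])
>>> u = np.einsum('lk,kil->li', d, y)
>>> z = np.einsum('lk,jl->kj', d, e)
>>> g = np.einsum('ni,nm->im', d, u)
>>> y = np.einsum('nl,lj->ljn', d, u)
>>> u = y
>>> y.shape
(7, 2, 7)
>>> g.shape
(7, 2)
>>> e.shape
(2, 7)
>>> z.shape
(7, 2)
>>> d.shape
(7, 7)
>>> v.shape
(23, 2, 2, 2)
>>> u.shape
(7, 2, 7)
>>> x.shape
(19, 7)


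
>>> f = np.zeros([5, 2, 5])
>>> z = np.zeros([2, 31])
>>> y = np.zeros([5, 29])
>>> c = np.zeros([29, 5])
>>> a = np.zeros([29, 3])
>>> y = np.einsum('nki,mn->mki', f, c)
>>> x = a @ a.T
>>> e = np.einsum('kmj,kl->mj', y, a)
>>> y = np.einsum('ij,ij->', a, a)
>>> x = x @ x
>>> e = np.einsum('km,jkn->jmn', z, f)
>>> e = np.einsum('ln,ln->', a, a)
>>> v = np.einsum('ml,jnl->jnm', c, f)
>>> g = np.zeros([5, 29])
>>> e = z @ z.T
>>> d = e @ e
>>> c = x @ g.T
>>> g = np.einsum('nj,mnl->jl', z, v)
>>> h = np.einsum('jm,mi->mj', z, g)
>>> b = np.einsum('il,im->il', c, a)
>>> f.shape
(5, 2, 5)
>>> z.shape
(2, 31)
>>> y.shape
()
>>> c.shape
(29, 5)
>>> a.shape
(29, 3)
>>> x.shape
(29, 29)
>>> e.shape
(2, 2)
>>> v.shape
(5, 2, 29)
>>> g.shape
(31, 29)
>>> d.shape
(2, 2)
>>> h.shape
(31, 2)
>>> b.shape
(29, 5)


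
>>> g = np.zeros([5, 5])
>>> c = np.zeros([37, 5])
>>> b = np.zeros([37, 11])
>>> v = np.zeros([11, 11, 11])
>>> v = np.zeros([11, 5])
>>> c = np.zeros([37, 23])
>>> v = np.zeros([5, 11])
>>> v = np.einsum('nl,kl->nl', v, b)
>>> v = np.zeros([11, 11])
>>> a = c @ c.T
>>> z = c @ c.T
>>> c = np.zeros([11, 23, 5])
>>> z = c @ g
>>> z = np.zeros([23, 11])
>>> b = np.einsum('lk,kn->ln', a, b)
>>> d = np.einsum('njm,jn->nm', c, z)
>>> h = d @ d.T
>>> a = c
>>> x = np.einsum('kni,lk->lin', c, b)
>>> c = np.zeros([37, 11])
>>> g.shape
(5, 5)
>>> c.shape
(37, 11)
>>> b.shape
(37, 11)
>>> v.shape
(11, 11)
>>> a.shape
(11, 23, 5)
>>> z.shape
(23, 11)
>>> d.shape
(11, 5)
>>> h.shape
(11, 11)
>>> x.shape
(37, 5, 23)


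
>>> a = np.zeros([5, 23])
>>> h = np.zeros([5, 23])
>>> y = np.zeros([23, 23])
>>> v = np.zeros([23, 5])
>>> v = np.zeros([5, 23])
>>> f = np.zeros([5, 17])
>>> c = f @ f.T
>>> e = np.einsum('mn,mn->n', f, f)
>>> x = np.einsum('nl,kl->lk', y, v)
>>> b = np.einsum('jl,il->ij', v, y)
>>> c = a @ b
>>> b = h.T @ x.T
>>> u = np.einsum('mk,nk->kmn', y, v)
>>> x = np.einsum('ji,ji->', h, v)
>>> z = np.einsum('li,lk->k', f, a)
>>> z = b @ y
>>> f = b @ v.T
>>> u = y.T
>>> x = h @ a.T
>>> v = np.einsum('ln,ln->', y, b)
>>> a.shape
(5, 23)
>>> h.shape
(5, 23)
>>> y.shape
(23, 23)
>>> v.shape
()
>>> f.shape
(23, 5)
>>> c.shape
(5, 5)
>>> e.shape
(17,)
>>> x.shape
(5, 5)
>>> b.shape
(23, 23)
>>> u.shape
(23, 23)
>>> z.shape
(23, 23)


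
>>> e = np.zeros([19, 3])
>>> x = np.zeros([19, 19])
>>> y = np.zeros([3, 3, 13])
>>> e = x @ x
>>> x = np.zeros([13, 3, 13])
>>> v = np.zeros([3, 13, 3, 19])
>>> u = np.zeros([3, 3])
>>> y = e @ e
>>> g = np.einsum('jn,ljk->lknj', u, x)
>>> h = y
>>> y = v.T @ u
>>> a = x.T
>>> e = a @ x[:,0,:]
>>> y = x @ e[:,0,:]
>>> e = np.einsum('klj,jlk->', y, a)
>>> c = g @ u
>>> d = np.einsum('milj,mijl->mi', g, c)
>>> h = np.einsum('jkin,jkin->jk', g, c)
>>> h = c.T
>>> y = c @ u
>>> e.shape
()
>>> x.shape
(13, 3, 13)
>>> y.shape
(13, 13, 3, 3)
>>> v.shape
(3, 13, 3, 19)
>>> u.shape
(3, 3)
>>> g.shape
(13, 13, 3, 3)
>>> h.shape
(3, 3, 13, 13)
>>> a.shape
(13, 3, 13)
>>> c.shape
(13, 13, 3, 3)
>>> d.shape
(13, 13)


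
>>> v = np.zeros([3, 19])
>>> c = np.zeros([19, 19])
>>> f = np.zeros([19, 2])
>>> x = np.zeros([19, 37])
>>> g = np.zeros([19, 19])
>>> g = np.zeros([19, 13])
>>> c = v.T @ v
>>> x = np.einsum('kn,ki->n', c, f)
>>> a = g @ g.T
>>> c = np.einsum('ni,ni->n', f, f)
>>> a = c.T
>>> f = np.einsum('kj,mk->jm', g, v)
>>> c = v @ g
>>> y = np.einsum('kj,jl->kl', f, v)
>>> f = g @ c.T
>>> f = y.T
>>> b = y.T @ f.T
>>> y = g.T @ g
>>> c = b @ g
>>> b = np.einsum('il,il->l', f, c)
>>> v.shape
(3, 19)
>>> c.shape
(19, 13)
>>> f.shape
(19, 13)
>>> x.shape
(19,)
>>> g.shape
(19, 13)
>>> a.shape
(19,)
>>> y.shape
(13, 13)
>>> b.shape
(13,)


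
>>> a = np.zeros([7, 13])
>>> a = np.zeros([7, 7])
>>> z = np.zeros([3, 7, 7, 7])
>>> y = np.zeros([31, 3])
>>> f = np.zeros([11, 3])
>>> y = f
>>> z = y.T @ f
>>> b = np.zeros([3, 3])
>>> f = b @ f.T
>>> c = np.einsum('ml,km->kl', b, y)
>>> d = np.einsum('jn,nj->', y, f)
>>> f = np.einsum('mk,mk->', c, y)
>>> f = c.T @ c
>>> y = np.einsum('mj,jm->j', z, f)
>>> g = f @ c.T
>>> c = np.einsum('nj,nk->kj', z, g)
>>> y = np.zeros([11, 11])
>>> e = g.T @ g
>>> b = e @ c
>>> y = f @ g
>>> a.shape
(7, 7)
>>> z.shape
(3, 3)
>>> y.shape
(3, 11)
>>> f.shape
(3, 3)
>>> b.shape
(11, 3)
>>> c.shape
(11, 3)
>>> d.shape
()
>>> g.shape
(3, 11)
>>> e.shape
(11, 11)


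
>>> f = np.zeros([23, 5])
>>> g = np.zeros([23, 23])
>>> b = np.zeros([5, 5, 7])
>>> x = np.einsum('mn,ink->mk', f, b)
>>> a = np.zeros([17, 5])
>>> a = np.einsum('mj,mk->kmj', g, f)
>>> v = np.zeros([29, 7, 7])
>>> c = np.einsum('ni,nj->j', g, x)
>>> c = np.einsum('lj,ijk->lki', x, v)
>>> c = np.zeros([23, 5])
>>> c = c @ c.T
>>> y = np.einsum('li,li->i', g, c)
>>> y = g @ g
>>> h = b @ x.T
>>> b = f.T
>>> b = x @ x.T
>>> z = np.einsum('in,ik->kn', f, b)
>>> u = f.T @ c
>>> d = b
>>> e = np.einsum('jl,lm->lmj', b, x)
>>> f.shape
(23, 5)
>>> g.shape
(23, 23)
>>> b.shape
(23, 23)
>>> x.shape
(23, 7)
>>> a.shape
(5, 23, 23)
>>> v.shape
(29, 7, 7)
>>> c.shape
(23, 23)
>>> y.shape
(23, 23)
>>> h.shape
(5, 5, 23)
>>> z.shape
(23, 5)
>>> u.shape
(5, 23)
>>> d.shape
(23, 23)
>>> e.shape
(23, 7, 23)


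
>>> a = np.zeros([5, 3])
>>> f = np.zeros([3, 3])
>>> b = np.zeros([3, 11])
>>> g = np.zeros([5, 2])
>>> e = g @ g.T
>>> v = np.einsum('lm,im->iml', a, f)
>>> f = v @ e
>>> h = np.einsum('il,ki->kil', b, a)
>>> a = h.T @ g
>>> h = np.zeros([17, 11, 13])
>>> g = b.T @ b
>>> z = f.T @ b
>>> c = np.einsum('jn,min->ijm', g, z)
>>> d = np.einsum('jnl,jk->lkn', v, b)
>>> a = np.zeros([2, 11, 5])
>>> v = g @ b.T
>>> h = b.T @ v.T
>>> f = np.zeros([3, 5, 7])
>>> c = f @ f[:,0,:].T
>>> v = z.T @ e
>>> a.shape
(2, 11, 5)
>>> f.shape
(3, 5, 7)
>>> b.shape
(3, 11)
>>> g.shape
(11, 11)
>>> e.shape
(5, 5)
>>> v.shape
(11, 3, 5)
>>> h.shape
(11, 11)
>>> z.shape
(5, 3, 11)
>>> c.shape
(3, 5, 3)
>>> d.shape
(5, 11, 3)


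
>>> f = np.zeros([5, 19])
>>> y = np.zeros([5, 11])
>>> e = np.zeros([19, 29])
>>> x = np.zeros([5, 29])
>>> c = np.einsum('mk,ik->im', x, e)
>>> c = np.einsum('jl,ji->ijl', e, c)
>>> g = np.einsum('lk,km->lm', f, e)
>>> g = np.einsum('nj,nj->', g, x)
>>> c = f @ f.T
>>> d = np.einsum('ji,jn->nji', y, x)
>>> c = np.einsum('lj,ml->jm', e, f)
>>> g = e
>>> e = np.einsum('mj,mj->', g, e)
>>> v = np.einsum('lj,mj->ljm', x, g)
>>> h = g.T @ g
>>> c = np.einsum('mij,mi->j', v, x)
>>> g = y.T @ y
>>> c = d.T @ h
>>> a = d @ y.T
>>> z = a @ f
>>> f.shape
(5, 19)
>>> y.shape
(5, 11)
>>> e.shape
()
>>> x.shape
(5, 29)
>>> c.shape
(11, 5, 29)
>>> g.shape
(11, 11)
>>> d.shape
(29, 5, 11)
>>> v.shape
(5, 29, 19)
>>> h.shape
(29, 29)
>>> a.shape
(29, 5, 5)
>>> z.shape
(29, 5, 19)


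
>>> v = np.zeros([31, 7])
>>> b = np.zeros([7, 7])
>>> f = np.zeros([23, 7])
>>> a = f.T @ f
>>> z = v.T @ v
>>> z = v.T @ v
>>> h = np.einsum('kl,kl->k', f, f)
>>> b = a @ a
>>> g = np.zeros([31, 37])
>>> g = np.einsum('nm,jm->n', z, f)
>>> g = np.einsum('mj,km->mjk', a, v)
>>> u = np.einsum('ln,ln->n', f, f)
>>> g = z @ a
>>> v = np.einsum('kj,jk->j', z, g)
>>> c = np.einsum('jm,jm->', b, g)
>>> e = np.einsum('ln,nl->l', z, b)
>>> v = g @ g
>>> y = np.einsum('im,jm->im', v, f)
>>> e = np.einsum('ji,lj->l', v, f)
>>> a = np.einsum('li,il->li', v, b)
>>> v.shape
(7, 7)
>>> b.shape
(7, 7)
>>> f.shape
(23, 7)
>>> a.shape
(7, 7)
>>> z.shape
(7, 7)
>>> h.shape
(23,)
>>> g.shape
(7, 7)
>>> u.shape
(7,)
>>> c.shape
()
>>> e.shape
(23,)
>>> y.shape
(7, 7)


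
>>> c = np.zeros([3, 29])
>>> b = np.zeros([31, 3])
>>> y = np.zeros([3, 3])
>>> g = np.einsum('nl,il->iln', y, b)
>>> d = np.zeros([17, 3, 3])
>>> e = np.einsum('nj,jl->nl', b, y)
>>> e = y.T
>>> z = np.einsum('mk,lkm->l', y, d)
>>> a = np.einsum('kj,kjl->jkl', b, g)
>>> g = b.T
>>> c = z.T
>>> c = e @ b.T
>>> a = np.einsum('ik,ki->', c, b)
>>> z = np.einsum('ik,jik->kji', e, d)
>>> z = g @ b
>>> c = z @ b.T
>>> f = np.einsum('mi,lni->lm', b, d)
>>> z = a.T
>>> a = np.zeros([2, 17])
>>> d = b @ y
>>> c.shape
(3, 31)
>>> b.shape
(31, 3)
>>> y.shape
(3, 3)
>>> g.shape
(3, 31)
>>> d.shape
(31, 3)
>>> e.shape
(3, 3)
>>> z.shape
()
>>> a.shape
(2, 17)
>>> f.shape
(17, 31)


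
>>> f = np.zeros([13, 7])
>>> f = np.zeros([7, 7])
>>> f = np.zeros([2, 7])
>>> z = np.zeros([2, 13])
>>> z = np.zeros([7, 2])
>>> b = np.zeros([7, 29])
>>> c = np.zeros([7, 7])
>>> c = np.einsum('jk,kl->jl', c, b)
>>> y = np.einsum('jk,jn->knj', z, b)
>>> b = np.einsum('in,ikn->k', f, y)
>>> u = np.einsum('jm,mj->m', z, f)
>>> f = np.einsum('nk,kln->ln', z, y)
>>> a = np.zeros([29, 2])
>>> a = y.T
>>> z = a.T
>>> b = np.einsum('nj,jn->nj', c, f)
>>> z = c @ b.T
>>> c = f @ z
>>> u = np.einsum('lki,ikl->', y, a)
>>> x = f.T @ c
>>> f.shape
(29, 7)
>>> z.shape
(7, 7)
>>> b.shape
(7, 29)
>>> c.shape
(29, 7)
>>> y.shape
(2, 29, 7)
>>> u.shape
()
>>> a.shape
(7, 29, 2)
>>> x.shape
(7, 7)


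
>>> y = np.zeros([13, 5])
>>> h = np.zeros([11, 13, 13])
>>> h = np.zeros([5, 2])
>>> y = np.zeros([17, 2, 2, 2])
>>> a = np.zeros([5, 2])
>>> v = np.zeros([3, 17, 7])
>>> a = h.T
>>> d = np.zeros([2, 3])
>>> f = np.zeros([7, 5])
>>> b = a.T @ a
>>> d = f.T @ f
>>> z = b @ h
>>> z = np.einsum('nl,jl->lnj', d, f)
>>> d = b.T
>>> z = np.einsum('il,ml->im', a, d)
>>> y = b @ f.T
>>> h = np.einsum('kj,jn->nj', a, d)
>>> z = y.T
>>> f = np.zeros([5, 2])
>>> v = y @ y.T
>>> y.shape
(5, 7)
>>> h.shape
(5, 5)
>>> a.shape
(2, 5)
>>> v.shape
(5, 5)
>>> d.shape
(5, 5)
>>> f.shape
(5, 2)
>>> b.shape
(5, 5)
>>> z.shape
(7, 5)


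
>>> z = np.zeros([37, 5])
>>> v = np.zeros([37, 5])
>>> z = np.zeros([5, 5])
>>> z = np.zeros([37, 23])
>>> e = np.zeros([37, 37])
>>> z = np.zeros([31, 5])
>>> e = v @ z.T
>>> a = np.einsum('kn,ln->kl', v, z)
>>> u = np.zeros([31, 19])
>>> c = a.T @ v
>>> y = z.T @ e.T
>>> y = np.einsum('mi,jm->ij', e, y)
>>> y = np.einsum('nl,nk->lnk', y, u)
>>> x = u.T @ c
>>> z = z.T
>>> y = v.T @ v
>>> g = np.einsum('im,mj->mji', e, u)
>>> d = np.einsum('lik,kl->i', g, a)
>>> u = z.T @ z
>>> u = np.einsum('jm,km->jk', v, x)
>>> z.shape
(5, 31)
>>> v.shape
(37, 5)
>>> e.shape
(37, 31)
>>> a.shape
(37, 31)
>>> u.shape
(37, 19)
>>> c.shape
(31, 5)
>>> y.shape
(5, 5)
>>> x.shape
(19, 5)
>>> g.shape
(31, 19, 37)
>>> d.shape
(19,)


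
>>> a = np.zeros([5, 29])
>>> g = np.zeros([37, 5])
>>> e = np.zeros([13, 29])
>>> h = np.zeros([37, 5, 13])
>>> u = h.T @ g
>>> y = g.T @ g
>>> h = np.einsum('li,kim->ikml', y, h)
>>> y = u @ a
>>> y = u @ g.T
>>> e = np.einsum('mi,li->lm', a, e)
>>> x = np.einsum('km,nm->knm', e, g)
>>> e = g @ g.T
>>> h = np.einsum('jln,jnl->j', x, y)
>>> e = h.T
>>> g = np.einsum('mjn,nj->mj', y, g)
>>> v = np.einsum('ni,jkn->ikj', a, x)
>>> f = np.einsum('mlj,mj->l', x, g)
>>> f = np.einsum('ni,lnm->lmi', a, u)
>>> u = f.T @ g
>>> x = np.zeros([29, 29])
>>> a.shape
(5, 29)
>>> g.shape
(13, 5)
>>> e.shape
(13,)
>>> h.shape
(13,)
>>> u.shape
(29, 5, 5)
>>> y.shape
(13, 5, 37)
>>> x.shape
(29, 29)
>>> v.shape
(29, 37, 13)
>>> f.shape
(13, 5, 29)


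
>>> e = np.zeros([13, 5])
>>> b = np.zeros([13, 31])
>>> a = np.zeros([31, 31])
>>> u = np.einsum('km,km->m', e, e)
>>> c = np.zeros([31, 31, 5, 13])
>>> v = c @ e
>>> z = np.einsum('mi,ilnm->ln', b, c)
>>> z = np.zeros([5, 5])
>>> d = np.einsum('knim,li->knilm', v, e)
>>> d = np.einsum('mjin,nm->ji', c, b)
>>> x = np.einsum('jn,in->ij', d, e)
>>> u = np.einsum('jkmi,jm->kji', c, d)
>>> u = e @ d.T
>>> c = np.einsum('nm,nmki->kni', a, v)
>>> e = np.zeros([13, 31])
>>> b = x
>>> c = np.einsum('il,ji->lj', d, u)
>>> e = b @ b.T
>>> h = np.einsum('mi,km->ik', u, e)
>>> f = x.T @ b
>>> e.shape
(13, 13)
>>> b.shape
(13, 31)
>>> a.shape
(31, 31)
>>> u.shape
(13, 31)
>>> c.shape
(5, 13)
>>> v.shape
(31, 31, 5, 5)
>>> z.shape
(5, 5)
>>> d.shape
(31, 5)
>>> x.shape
(13, 31)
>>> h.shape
(31, 13)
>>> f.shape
(31, 31)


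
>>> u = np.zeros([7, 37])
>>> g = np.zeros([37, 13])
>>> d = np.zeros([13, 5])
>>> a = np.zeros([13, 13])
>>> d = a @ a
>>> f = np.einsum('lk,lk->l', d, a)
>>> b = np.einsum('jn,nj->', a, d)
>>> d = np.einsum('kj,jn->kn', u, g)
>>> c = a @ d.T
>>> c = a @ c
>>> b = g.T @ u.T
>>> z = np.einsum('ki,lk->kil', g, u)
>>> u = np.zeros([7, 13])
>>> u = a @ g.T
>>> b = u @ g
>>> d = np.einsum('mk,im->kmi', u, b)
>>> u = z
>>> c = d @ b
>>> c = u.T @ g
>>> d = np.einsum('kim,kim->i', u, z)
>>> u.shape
(37, 13, 7)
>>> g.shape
(37, 13)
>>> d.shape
(13,)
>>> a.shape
(13, 13)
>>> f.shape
(13,)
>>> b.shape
(13, 13)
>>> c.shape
(7, 13, 13)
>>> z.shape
(37, 13, 7)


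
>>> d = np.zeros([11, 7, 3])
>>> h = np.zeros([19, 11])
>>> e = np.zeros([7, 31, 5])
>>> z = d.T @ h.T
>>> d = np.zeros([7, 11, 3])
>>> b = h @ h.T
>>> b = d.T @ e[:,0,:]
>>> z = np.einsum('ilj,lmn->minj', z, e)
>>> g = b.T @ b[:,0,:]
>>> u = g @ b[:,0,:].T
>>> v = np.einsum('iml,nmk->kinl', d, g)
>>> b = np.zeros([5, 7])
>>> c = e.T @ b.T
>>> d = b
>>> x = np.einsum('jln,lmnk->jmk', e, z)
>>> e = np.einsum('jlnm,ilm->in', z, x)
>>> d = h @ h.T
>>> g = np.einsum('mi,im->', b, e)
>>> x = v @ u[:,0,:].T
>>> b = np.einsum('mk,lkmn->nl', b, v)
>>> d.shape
(19, 19)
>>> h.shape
(19, 11)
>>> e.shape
(7, 5)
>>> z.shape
(31, 3, 5, 19)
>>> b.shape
(3, 5)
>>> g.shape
()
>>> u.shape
(5, 11, 3)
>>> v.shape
(5, 7, 5, 3)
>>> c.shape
(5, 31, 5)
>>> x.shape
(5, 7, 5, 5)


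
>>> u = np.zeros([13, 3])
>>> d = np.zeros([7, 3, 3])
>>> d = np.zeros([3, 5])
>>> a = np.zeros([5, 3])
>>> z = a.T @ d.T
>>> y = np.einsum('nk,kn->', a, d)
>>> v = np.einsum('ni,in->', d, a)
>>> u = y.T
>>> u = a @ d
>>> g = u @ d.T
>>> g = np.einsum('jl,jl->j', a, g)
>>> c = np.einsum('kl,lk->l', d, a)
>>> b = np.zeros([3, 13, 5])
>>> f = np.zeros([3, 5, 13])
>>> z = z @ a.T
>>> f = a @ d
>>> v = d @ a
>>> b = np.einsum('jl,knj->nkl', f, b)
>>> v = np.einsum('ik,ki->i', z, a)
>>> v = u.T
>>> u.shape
(5, 5)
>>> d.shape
(3, 5)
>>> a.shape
(5, 3)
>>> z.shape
(3, 5)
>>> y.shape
()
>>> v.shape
(5, 5)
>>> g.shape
(5,)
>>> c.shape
(5,)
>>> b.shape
(13, 3, 5)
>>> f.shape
(5, 5)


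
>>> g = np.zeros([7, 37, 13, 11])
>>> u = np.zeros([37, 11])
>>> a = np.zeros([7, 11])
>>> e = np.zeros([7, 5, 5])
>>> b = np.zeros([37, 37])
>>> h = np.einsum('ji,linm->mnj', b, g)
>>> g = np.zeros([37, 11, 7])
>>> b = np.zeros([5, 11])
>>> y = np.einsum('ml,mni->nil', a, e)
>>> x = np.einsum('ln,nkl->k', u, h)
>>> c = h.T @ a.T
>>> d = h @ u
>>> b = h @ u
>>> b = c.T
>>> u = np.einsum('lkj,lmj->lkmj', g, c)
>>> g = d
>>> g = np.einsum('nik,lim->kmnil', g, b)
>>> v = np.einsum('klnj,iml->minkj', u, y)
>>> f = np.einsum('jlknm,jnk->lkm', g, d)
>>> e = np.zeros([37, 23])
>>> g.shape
(11, 37, 11, 13, 7)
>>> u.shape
(37, 11, 13, 7)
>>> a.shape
(7, 11)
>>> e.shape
(37, 23)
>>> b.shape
(7, 13, 37)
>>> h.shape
(11, 13, 37)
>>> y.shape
(5, 5, 11)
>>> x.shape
(13,)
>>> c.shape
(37, 13, 7)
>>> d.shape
(11, 13, 11)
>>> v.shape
(5, 5, 13, 37, 7)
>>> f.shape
(37, 11, 7)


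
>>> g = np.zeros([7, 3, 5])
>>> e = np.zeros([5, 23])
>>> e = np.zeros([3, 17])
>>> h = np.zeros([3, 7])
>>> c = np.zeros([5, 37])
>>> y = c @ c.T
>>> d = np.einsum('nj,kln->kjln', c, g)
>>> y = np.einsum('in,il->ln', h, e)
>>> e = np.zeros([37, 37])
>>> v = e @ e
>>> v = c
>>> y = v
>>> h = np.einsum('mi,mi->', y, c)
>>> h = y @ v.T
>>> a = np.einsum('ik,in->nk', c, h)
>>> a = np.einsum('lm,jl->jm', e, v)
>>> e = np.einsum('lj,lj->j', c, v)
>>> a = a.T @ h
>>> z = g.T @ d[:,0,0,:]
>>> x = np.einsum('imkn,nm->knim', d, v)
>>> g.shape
(7, 3, 5)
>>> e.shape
(37,)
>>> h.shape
(5, 5)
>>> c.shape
(5, 37)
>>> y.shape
(5, 37)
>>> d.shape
(7, 37, 3, 5)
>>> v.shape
(5, 37)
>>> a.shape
(37, 5)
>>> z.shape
(5, 3, 5)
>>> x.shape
(3, 5, 7, 37)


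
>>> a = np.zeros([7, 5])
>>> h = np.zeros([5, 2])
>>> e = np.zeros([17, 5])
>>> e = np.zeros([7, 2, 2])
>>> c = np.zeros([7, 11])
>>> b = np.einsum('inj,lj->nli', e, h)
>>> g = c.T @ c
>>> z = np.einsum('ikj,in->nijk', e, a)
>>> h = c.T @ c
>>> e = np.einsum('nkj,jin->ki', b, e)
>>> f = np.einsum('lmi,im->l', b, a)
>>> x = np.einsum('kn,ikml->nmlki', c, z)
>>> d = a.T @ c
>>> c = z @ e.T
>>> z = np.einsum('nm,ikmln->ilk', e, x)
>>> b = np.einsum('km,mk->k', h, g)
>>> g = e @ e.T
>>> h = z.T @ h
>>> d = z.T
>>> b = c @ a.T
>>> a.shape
(7, 5)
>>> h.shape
(2, 7, 11)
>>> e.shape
(5, 2)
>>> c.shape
(5, 7, 2, 5)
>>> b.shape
(5, 7, 2, 7)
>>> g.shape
(5, 5)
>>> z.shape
(11, 7, 2)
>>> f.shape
(2,)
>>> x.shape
(11, 2, 2, 7, 5)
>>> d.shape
(2, 7, 11)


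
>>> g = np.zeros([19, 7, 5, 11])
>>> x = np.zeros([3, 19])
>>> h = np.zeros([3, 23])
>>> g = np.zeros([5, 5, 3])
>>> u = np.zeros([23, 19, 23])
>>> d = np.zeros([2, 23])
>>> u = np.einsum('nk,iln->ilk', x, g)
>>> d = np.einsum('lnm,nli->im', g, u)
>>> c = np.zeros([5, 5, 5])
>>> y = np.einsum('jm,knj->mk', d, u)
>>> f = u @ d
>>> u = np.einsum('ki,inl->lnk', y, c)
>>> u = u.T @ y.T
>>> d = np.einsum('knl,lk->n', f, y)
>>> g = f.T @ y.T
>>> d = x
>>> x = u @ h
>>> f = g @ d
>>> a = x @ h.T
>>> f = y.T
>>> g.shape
(3, 5, 3)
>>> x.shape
(3, 5, 23)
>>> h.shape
(3, 23)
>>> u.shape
(3, 5, 3)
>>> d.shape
(3, 19)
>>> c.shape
(5, 5, 5)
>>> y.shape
(3, 5)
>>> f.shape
(5, 3)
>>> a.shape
(3, 5, 3)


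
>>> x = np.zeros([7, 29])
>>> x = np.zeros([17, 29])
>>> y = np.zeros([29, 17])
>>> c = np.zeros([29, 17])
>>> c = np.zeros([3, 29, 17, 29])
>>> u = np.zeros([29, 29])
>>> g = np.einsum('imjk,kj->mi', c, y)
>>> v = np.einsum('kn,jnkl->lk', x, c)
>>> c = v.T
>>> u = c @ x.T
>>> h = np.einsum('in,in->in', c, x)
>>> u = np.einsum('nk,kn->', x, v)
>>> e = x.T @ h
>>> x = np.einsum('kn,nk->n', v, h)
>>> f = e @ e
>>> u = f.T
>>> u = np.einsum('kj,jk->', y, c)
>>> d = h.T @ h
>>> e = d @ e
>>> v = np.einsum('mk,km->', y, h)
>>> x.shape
(17,)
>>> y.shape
(29, 17)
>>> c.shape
(17, 29)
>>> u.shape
()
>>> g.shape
(29, 3)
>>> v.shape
()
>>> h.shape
(17, 29)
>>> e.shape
(29, 29)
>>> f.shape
(29, 29)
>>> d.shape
(29, 29)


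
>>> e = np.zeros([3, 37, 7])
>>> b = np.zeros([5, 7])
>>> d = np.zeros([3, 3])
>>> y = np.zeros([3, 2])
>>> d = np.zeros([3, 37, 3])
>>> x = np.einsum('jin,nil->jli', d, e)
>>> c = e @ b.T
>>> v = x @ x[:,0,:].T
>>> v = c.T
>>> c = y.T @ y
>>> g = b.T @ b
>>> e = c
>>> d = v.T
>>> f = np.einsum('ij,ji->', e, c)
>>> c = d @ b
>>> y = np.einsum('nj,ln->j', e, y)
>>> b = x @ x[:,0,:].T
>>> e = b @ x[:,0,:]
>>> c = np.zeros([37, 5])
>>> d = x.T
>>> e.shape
(3, 7, 37)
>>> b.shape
(3, 7, 3)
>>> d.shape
(37, 7, 3)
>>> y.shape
(2,)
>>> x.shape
(3, 7, 37)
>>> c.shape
(37, 5)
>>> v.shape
(5, 37, 3)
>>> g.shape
(7, 7)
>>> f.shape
()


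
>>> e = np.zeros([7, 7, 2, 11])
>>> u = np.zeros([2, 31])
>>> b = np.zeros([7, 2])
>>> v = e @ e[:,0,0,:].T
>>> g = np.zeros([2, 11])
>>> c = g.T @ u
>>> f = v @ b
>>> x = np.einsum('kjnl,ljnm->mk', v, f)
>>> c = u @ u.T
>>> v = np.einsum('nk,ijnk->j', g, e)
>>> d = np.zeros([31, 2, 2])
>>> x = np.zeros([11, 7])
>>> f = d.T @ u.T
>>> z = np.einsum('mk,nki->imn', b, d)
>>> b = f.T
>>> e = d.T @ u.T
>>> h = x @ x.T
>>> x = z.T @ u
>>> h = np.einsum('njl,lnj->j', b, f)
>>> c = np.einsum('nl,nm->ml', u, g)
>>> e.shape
(2, 2, 2)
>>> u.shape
(2, 31)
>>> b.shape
(2, 2, 2)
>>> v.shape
(7,)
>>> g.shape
(2, 11)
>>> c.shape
(11, 31)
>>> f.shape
(2, 2, 2)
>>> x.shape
(31, 7, 31)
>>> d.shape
(31, 2, 2)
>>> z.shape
(2, 7, 31)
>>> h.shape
(2,)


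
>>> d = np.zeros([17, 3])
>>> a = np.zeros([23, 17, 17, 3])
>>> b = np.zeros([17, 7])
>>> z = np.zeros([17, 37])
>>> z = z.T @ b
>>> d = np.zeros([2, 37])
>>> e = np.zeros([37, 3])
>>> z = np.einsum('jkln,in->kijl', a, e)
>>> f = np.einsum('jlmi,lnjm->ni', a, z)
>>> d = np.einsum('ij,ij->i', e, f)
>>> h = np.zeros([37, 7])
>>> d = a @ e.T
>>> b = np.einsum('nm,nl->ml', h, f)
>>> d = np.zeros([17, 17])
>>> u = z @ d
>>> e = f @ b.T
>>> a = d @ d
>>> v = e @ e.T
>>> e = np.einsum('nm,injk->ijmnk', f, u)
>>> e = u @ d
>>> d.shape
(17, 17)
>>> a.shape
(17, 17)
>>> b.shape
(7, 3)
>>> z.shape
(17, 37, 23, 17)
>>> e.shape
(17, 37, 23, 17)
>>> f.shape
(37, 3)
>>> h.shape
(37, 7)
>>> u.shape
(17, 37, 23, 17)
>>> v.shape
(37, 37)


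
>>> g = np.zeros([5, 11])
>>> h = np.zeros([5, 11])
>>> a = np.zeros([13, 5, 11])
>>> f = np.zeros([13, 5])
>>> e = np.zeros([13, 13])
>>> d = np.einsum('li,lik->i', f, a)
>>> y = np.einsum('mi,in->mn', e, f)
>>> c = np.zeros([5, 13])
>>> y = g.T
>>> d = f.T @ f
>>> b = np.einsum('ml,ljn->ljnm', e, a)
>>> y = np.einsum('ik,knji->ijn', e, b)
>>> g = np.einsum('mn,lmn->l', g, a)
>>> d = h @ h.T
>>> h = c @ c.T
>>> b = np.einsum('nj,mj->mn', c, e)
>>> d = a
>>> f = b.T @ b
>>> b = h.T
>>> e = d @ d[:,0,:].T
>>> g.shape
(13,)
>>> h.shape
(5, 5)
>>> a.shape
(13, 5, 11)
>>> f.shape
(5, 5)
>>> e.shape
(13, 5, 13)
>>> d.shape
(13, 5, 11)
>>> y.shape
(13, 11, 5)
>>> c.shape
(5, 13)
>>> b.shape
(5, 5)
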